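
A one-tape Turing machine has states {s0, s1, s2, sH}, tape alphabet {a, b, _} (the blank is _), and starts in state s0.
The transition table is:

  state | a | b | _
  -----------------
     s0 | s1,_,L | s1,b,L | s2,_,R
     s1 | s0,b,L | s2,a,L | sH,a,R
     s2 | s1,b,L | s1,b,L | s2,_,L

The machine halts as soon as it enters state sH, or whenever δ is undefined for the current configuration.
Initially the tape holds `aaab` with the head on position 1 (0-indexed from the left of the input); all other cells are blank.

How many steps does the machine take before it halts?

s0 | _a[a]ab   read a → write _, move L, go to s1
s1 | _[a]_ab   read a → write b, move L, go to s0
s0 | [_]b_ab   read _ → write _, move R, go to s2
s2 | _[b]_ab   read b → write b, move L, go to s1
s1 | [_]b_ab   read _ → write a, move R, go to sH
sH | a[b]_ab
M halts after 5 transitions.

5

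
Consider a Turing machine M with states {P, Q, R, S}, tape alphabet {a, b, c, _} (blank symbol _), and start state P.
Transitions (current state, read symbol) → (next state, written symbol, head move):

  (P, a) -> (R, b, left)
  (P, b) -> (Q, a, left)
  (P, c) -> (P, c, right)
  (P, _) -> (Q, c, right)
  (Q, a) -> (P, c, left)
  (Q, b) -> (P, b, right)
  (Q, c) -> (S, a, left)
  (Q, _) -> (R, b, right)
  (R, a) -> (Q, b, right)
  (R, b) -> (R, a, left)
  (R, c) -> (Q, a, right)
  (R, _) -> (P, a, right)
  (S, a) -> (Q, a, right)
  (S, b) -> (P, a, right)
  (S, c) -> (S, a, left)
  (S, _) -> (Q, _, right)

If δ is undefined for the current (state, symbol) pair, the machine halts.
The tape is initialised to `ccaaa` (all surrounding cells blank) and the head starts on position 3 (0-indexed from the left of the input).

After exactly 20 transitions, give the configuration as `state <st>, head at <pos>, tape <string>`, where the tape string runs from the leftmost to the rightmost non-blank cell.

state Q, head at 3, tape abbab

P | cca[a]a   read a → write b, move left, go to R
R | cc[a]ba   read a → write b, move right, go to Q
Q | ccb[b]a   read b → write b, move right, go to P
P | ccbb[a]   read a → write b, move left, go to R
R | ccb[b]b   read b → write a, move left, go to R
R | cc[b]ab   read b → write a, move left, go to R
R | c[c]aab   read c → write a, move right, go to Q
Q | ca[a]ab   read a → write c, move left, go to P
P | c[a]cab   read a → write b, move left, go to R
R | [c]bcab   read c → write a, move right, go to Q
Q | a[b]cab   read b → write b, move right, go to P
P | ab[c]ab   read c → write c, move right, go to P
P | abc[a]b   read a → write b, move left, go to R
R | ab[c]bb   read c → write a, move right, go to Q
Q | aba[b]b   read b → write b, move right, go to P
P | abab[b]   read b → write a, move left, go to Q
Q | aba[b]a   read b → write b, move right, go to P
P | abab[a]   read a → write b, move left, go to R
R | aba[b]b   read b → write a, move left, go to R
R | ab[a]ab   read a → write b, move right, go to Q
Q | abb[a]b
After 20 steps: state Q, head at 3, tape abbab.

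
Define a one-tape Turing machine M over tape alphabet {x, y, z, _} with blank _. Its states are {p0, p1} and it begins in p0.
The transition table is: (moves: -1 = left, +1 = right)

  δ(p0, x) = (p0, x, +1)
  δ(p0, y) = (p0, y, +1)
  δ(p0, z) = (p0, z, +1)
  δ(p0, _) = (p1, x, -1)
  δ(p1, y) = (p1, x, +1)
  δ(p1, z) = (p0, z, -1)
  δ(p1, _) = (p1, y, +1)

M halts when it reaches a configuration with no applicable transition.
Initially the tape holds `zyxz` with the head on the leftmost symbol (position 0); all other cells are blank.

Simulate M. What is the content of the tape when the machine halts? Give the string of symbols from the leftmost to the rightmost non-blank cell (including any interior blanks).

zyxzxx

state=p0 head=0 tape=[z]yxz__   (p0,z)→(p0,z,+1)
state=p0 head=1 tape=z[y]xz__   (p0,y)→(p0,y,+1)
state=p0 head=2 tape=zy[x]z__   (p0,x)→(p0,x,+1)
state=p0 head=3 tape=zyx[z]__   (p0,z)→(p0,z,+1)
state=p0 head=4 tape=zyxz[_]_   (p0,_)→(p1,x,-1)
state=p1 head=3 tape=zyx[z]x_   (p1,z)→(p0,z,-1)
state=p0 head=2 tape=zy[x]zx_   (p0,x)→(p0,x,+1)
state=p0 head=3 tape=zyx[z]x_   (p0,z)→(p0,z,+1)
state=p0 head=4 tape=zyxz[x]_   (p0,x)→(p0,x,+1)
state=p0 head=5 tape=zyxzx[_]   (p0,_)→(p1,x,-1)
state=p1 head=4 tape=zyxz[x]x
The non-blank tape span at halt is zyxzxx.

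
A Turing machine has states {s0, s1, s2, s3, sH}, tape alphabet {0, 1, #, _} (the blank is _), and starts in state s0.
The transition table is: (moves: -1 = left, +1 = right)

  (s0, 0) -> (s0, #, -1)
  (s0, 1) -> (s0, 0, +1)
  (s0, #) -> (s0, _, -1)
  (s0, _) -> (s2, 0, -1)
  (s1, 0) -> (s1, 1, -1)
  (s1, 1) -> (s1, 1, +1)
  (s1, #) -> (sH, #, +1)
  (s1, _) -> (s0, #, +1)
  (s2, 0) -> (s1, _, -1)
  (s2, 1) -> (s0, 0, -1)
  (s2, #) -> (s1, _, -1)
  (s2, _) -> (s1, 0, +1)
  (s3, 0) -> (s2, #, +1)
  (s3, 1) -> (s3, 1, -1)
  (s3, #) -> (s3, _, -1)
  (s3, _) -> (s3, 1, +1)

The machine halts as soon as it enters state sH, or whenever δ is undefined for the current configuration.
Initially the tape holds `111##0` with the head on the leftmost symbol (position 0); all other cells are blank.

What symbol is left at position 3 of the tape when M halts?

_

s0 | ______[1]11##0   read 1 → write 0, move +1, go to s0
s0 | ______0[1]1##0   read 1 → write 0, move +1, go to s0
s0 | ______00[1]##0   read 1 → write 0, move +1, go to s0
s0 | ______000[#]#0   read # → write _, move -1, go to s0
s0 | ______00[0]_#0   read 0 → write #, move -1, go to s0
s0 | ______0[0]#_#0   read 0 → write #, move -1, go to s0
s0 | ______[0]##_#0   read 0 → write #, move -1, go to s0
s0 | _____[_]###_#0   read _ → write 0, move -1, go to s2
s2 | ____[_]0###_#0   read _ → write 0, move +1, go to s1
s1 | ____0[0]###_#0   read 0 → write 1, move -1, go to s1
s1 | ____[0]1###_#0   read 0 → write 1, move -1, go to s1
s1 | ___[_]11###_#0   read _ → write #, move +1, go to s0
s0 | ___#[1]1###_#0   read 1 → write 0, move +1, go to s0
s0 | ___#0[1]###_#0   read 1 → write 0, move +1, go to s0
s0 | ___#00[#]##_#0   read # → write _, move -1, go to s0
s0 | ___#0[0]_##_#0   read 0 → write #, move -1, go to s0
s0 | ___#[0]#_##_#0   read 0 → write #, move -1, go to s0
s0 | ___[#]##_##_#0   read # → write _, move -1, go to s0
s0 | __[_]_##_##_#0   read _ → write 0, move -1, go to s2
s2 | _[_]0_##_##_#0   read _ → write 0, move +1, go to s1
s1 | _0[0]_##_##_#0   read 0 → write 1, move -1, go to s1
s1 | _[0]1_##_##_#0   read 0 → write 1, move -1, go to s1
s1 | [_]11_##_##_#0   read _ → write #, move +1, go to s0
s0 | #[1]1_##_##_#0   read 1 → write 0, move +1, go to s0
s0 | #0[1]_##_##_#0   read 1 → write 0, move +1, go to s0
s0 | #00[_]##_##_#0   read _ → write 0, move -1, go to s2
s2 | #0[0]0##_##_#0   read 0 → write _, move -1, go to s1
s1 | #[0]_0##_##_#0   read 0 → write 1, move -1, go to s1
s1 | [#]1_0##_##_#0   read # → write #, move +1, go to sH
sH | #[1]_0##_##_#0
Cell 3 holds _ when M halts.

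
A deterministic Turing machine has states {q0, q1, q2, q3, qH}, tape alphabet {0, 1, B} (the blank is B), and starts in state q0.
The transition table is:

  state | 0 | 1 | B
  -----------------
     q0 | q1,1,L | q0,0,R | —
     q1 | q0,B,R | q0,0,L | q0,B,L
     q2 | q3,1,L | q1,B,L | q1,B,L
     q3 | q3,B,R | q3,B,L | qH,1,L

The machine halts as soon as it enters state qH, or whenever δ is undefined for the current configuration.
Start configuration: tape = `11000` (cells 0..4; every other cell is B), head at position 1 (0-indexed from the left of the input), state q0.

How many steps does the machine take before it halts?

10

q0 | 1[1]000B   read 1 → write 0, move R, go to q0
q0 | 10[0]00B   read 0 → write 1, move L, go to q1
q1 | 1[0]100B   read 0 → write B, move R, go to q0
q0 | 1B[1]00B   read 1 → write 0, move R, go to q0
q0 | 1B0[0]0B   read 0 → write 1, move L, go to q1
q1 | 1B[0]10B   read 0 → write B, move R, go to q0
q0 | 1BB[1]0B   read 1 → write 0, move R, go to q0
q0 | 1BB0[0]B   read 0 → write 1, move L, go to q1
q1 | 1BB[0]1B   read 0 → write B, move R, go to q0
q0 | 1BBB[1]B   read 1 → write 0, move R, go to q0
q0 | 1BBB0[B]
M halts after 10 transitions.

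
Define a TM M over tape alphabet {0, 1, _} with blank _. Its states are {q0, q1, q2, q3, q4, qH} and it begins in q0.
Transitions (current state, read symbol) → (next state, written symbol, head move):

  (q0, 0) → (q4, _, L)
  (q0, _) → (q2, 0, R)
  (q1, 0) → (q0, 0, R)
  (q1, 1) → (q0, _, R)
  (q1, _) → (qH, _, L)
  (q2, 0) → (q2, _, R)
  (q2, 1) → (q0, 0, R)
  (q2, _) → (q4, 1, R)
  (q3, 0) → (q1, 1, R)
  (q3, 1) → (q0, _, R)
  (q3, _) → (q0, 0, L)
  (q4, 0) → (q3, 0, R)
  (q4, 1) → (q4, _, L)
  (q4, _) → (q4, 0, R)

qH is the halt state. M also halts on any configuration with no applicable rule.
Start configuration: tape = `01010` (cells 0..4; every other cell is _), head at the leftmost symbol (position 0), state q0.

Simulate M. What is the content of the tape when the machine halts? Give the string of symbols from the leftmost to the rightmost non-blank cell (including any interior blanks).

0001010

state=q0 head=0 tape=__[0]1010   (q0,0)→(q4,_,L)
state=q4 head=-1 tape=_[_]_1010   (q4,_)→(q4,0,R)
state=q4 head=0 tape=_0[_]1010   (q4,_)→(q4,0,R)
state=q4 head=1 tape=_00[1]010   (q4,1)→(q4,_,L)
state=q4 head=0 tape=_0[0]_010   (q4,0)→(q3,0,R)
state=q3 head=1 tape=_00[_]010   (q3,_)→(q0,0,L)
state=q0 head=0 tape=_0[0]0010   (q0,0)→(q4,_,L)
state=q4 head=-1 tape=_[0]_0010   (q4,0)→(q3,0,R)
state=q3 head=0 tape=_0[_]0010   (q3,_)→(q0,0,L)
state=q0 head=-1 tape=_[0]00010   (q0,0)→(q4,_,L)
state=q4 head=-2 tape=[_]_00010   (q4,_)→(q4,0,R)
state=q4 head=-1 tape=0[_]00010   (q4,_)→(q4,0,R)
state=q4 head=0 tape=00[0]0010   (q4,0)→(q3,0,R)
state=q3 head=1 tape=000[0]010   (q3,0)→(q1,1,R)
state=q1 head=2 tape=0001[0]10   (q1,0)→(q0,0,R)
state=q0 head=3 tape=00010[1]0
The non-blank tape span at halt is 0001010.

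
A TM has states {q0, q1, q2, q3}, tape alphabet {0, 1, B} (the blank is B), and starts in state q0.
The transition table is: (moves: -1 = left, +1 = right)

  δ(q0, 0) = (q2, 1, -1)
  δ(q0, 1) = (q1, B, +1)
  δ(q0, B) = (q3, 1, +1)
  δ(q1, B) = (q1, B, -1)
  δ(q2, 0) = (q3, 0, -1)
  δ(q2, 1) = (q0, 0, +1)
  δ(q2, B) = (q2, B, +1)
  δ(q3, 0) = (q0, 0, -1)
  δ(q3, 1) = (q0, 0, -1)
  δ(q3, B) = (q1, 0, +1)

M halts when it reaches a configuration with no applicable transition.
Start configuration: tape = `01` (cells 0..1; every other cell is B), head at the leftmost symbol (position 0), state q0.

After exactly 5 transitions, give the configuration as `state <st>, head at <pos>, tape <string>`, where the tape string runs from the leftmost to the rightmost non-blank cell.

state q1, head at 1, tape 0

state=q0 head=0 tape=B[0]1B   (q0,0)→(q2,1,-1)
state=q2 head=-1 tape=[B]11B   (q2,B)→(q2,B,+1)
state=q2 head=0 tape=B[1]1B   (q2,1)→(q0,0,+1)
state=q0 head=1 tape=B0[1]B   (q0,1)→(q1,B,+1)
state=q1 head=2 tape=B0B[B]   (q1,B)→(q1,B,-1)
state=q1 head=1 tape=B0[B]B
After 5 steps: state q1, head at 1, tape 0.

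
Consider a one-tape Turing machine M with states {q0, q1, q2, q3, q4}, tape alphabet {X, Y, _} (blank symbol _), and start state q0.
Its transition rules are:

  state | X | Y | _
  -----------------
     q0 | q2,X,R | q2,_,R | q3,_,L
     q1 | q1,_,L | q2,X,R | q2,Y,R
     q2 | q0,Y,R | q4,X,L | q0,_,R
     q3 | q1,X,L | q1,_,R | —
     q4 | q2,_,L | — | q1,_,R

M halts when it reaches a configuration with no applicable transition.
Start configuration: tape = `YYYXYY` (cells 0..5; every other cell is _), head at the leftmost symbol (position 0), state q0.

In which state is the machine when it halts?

q0 | [Y]YYXYY_   read Y → write _, move R, go to q2
q2 | _[Y]YXYY_   read Y → write X, move L, go to q4
q4 | [_]XYXYY_   read _ → write _, move R, go to q1
q1 | _[X]YXYY_   read X → write _, move L, go to q1
q1 | [_]_YXYY_   read _ → write Y, move R, go to q2
q2 | Y[_]YXYY_   read _ → write _, move R, go to q0
q0 | Y_[Y]XYY_   read Y → write _, move R, go to q2
q2 | Y__[X]YY_   read X → write Y, move R, go to q0
q0 | Y__Y[Y]Y_   read Y → write _, move R, go to q2
q2 | Y__Y_[Y]_   read Y → write X, move L, go to q4
q4 | Y__Y[_]X_   read _ → write _, move R, go to q1
q1 | Y__Y_[X]_   read X → write _, move L, go to q1
q1 | Y__Y[_]__   read _ → write Y, move R, go to q2
q2 | Y__YY[_]_   read _ → write _, move R, go to q0
q0 | Y__YY_[_]   read _ → write _, move L, go to q3
q3 | Y__YY[_]_
No transition is defined for (q3, _); M halts in state q3.

q3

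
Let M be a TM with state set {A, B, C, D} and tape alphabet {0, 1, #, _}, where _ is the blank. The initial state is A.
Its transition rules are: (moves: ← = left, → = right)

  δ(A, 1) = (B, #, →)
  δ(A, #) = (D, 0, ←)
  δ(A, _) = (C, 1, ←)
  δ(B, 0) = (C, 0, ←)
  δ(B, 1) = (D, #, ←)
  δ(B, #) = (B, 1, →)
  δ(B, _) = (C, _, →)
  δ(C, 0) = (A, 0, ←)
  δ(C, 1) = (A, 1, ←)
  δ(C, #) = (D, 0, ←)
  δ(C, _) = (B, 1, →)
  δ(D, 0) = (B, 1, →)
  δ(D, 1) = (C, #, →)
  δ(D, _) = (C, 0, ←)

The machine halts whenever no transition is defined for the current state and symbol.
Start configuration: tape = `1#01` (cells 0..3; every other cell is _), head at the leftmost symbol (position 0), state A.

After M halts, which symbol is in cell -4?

state=A head=0 tape=____[1]#01   (A,1)→(B,#,→)
state=B head=1 tape=____#[#]01   (B,#)→(B,1,→)
state=B head=2 tape=____#1[0]1   (B,0)→(C,0,←)
state=C head=1 tape=____#[1]01   (C,1)→(A,1,←)
state=A head=0 tape=____[#]101   (A,#)→(D,0,←)
state=D head=-1 tape=___[_]0101   (D,_)→(C,0,←)
state=C head=-2 tape=__[_]00101   (C,_)→(B,1,→)
state=B head=-1 tape=__1[0]0101   (B,0)→(C,0,←)
state=C head=-2 tape=__[1]00101   (C,1)→(A,1,←)
state=A head=-3 tape=_[_]100101   (A,_)→(C,1,←)
state=C head=-4 tape=[_]1100101   (C,_)→(B,1,→)
state=B head=-3 tape=1[1]100101   (B,1)→(D,#,←)
state=D head=-4 tape=[1]#100101   (D,1)→(C,#,→)
state=C head=-3 tape=#[#]100101   (C,#)→(D,0,←)
state=D head=-4 tape=[#]0100101
Cell -4 holds # when M halts.

#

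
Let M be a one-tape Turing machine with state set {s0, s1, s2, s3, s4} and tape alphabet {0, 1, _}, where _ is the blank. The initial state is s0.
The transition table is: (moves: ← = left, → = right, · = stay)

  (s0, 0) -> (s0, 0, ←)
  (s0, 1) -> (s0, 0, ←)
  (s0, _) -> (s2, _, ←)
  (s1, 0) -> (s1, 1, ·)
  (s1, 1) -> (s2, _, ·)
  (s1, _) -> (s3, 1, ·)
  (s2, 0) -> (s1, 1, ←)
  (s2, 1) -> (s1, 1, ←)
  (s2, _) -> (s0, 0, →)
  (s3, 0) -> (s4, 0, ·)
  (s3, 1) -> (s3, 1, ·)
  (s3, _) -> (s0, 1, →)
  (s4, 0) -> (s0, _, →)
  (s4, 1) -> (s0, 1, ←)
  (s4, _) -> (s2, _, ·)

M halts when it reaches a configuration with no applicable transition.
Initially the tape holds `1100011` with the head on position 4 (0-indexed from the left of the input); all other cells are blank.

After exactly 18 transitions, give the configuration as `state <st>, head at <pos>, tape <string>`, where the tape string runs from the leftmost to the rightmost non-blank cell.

state s3, head at -3, tape 11_0000011

state=s0 head=4 tape=___1100[0]11   (s0,0)→(s0,0,←)
state=s0 head=3 tape=___110[0]011   (s0,0)→(s0,0,←)
state=s0 head=2 tape=___11[0]0011   (s0,0)→(s0,0,←)
state=s0 head=1 tape=___1[1]00011   (s0,1)→(s0,0,←)
state=s0 head=0 tape=___[1]000011   (s0,1)→(s0,0,←)
state=s0 head=-1 tape=__[_]0000011   (s0,_)→(s2,_,←)
state=s2 head=-2 tape=_[_]_0000011   (s2,_)→(s0,0,→)
state=s0 head=-1 tape=_0[_]0000011   (s0,_)→(s2,_,←)
state=s2 head=-2 tape=_[0]_0000011   (s2,0)→(s1,1,←)
state=s1 head=-3 tape=[_]1_0000011   (s1,_)→(s3,1,·)
state=s3 head=-3 tape=[1]1_0000011   (s3,1)→(s3,1,·)
state=s3 head=-3 tape=[1]1_0000011   (s3,1)→(s3,1,·)
state=s3 head=-3 tape=[1]1_0000011   (s3,1)→(s3,1,·)
state=s3 head=-3 tape=[1]1_0000011   (s3,1)→(s3,1,·)
state=s3 head=-3 tape=[1]1_0000011   (s3,1)→(s3,1,·)
state=s3 head=-3 tape=[1]1_0000011   (s3,1)→(s3,1,·)
state=s3 head=-3 tape=[1]1_0000011   (s3,1)→(s3,1,·)
state=s3 head=-3 tape=[1]1_0000011   (s3,1)→(s3,1,·)
state=s3 head=-3 tape=[1]1_0000011
After 18 steps: state s3, head at -3, tape 11_0000011.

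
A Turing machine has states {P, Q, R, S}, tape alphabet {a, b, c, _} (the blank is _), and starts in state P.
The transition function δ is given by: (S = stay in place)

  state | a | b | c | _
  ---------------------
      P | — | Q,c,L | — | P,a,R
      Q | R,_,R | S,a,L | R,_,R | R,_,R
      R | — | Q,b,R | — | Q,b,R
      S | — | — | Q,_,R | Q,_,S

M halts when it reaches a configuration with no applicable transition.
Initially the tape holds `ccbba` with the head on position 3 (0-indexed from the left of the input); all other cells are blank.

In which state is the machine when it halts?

P | ccb[b]a   read b → write c, move L, go to Q
Q | cc[b]ca   read b → write a, move L, go to S
S | c[c]aca   read c → write _, move R, go to Q
Q | c_[a]ca   read a → write _, move R, go to R
R | c__[c]a
No transition is defined for (R, c); M halts in state R.

R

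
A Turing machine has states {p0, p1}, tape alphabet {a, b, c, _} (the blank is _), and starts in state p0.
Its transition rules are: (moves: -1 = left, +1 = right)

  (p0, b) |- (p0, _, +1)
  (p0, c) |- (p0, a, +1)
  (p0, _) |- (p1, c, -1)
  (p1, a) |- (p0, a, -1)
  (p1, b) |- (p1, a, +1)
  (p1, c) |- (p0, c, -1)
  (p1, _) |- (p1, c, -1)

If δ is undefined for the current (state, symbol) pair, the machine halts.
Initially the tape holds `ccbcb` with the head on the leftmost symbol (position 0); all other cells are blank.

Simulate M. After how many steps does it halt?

10

state=p0 head=0 tape=[c]cbcb_   (p0,c)→(p0,a,+1)
state=p0 head=1 tape=a[c]bcb_   (p0,c)→(p0,a,+1)
state=p0 head=2 tape=aa[b]cb_   (p0,b)→(p0,_,+1)
state=p0 head=3 tape=aa_[c]b_   (p0,c)→(p0,a,+1)
state=p0 head=4 tape=aa_a[b]_   (p0,b)→(p0,_,+1)
state=p0 head=5 tape=aa_a_[_]   (p0,_)→(p1,c,-1)
state=p1 head=4 tape=aa_a[_]c   (p1,_)→(p1,c,-1)
state=p1 head=3 tape=aa_[a]cc   (p1,a)→(p0,a,-1)
state=p0 head=2 tape=aa[_]acc   (p0,_)→(p1,c,-1)
state=p1 head=1 tape=a[a]cacc   (p1,a)→(p0,a,-1)
state=p0 head=0 tape=[a]acacc
M halts after 10 transitions.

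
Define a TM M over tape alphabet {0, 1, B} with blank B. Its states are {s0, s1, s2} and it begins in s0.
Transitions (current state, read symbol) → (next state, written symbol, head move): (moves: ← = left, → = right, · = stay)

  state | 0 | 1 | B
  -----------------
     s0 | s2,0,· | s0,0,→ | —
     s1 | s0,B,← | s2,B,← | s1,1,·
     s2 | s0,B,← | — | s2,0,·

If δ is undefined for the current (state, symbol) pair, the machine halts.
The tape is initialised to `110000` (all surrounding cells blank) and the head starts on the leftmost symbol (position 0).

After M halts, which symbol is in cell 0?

s0 | B[1]10000   read 1 → write 0, move →, go to s0
s0 | B0[1]0000   read 1 → write 0, move →, go to s0
s0 | B00[0]000   read 0 → write 0, move ·, go to s2
s2 | B00[0]000   read 0 → write B, move ←, go to s0
s0 | B0[0]B000   read 0 → write 0, move ·, go to s2
s2 | B0[0]B000   read 0 → write B, move ←, go to s0
s0 | B[0]BB000   read 0 → write 0, move ·, go to s2
s2 | B[0]BB000   read 0 → write B, move ←, go to s0
s0 | [B]BBB000
Cell 0 holds B when M halts.

B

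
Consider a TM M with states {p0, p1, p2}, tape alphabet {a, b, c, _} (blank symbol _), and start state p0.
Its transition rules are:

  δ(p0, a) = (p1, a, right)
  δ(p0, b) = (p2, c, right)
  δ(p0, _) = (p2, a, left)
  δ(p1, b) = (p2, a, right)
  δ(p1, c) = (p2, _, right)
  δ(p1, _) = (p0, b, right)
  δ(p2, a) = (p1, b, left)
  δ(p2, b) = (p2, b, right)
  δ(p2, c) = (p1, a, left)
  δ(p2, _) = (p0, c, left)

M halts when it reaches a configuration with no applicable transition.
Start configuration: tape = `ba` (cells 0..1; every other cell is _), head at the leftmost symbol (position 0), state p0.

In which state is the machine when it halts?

p0

p0 | [b]a__   read b → write c, move right, go to p2
p2 | c[a]__   read a → write b, move left, go to p1
p1 | [c]b__   read c → write _, move right, go to p2
p2 | _[b]__   read b → write b, move right, go to p2
p2 | _b[_]_   read _ → write c, move left, go to p0
p0 | _[b]c_   read b → write c, move right, go to p2
p2 | _c[c]_   read c → write a, move left, go to p1
p1 | _[c]a_   read c → write _, move right, go to p2
p2 | __[a]_   read a → write b, move left, go to p1
p1 | _[_]b_   read _ → write b, move right, go to p0
p0 | _b[b]_   read b → write c, move right, go to p2
p2 | _bc[_]   read _ → write c, move left, go to p0
p0 | _b[c]c
No transition is defined for (p0, c); M halts in state p0.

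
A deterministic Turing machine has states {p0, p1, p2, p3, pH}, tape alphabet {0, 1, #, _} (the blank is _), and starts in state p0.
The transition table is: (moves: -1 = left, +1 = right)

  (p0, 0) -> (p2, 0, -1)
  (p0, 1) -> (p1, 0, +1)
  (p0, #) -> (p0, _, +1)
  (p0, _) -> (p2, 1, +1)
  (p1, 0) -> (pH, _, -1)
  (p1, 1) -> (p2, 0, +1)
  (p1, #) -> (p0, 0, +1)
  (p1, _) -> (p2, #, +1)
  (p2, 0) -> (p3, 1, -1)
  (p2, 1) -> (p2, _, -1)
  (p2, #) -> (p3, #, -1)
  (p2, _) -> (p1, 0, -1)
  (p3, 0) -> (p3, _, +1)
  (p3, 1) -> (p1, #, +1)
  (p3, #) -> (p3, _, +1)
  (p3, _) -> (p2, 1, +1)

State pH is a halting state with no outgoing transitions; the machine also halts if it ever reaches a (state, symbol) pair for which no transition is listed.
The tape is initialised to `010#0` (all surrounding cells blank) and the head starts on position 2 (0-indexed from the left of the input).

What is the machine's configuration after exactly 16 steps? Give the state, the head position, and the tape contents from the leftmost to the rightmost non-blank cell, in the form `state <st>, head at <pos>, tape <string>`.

p0 | ___01[0]#0   read 0 → write 0, move -1, go to p2
p2 | ___0[1]0#0   read 1 → write _, move -1, go to p2
p2 | ___[0]_0#0   read 0 → write 1, move -1, go to p3
p3 | __[_]1_0#0   read _ → write 1, move +1, go to p2
p2 | __1[1]_0#0   read 1 → write _, move -1, go to p2
p2 | __[1]__0#0   read 1 → write _, move -1, go to p2
p2 | _[_]___0#0   read _ → write 0, move -1, go to p1
p1 | [_]0___0#0   read _ → write #, move +1, go to p2
p2 | #[0]___0#0   read 0 → write 1, move -1, go to p3
p3 | [#]1___0#0   read # → write _, move +1, go to p3
p3 | _[1]___0#0   read 1 → write #, move +1, go to p1
p1 | _#[_]__0#0   read _ → write #, move +1, go to p2
p2 | _##[_]_0#0   read _ → write 0, move -1, go to p1
p1 | _#[#]0_0#0   read # → write 0, move +1, go to p0
p0 | _#0[0]_0#0   read 0 → write 0, move -1, go to p2
p2 | _#[0]0_0#0   read 0 → write 1, move -1, go to p3
p3 | _[#]10_0#0
After 16 steps: state p3, head at -2, tape #10_0#0.

state p3, head at -2, tape #10_0#0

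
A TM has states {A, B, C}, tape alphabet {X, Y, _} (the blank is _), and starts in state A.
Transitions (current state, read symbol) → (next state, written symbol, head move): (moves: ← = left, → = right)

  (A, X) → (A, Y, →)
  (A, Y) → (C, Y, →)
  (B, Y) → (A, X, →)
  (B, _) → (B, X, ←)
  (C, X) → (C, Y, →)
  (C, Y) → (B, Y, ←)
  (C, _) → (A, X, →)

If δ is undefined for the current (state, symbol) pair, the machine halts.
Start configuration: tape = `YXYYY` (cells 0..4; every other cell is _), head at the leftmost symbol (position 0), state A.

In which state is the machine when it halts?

A

state=A head=0 tape=[Y]XYYY__   (A,Y)→(C,Y,→)
state=C head=1 tape=Y[X]YYY__   (C,X)→(C,Y,→)
state=C head=2 tape=YY[Y]YY__   (C,Y)→(B,Y,←)
state=B head=1 tape=Y[Y]YYY__   (B,Y)→(A,X,→)
state=A head=2 tape=YX[Y]YY__   (A,Y)→(C,Y,→)
state=C head=3 tape=YXY[Y]Y__   (C,Y)→(B,Y,←)
state=B head=2 tape=YX[Y]YY__   (B,Y)→(A,X,→)
state=A head=3 tape=YXX[Y]Y__   (A,Y)→(C,Y,→)
state=C head=4 tape=YXXY[Y]__   (C,Y)→(B,Y,←)
state=B head=3 tape=YXX[Y]Y__   (B,Y)→(A,X,→)
state=A head=4 tape=YXXX[Y]__   (A,Y)→(C,Y,→)
state=C head=5 tape=YXXXY[_]_   (C,_)→(A,X,→)
state=A head=6 tape=YXXXYX[_]
No transition is defined for (A, _); M halts in state A.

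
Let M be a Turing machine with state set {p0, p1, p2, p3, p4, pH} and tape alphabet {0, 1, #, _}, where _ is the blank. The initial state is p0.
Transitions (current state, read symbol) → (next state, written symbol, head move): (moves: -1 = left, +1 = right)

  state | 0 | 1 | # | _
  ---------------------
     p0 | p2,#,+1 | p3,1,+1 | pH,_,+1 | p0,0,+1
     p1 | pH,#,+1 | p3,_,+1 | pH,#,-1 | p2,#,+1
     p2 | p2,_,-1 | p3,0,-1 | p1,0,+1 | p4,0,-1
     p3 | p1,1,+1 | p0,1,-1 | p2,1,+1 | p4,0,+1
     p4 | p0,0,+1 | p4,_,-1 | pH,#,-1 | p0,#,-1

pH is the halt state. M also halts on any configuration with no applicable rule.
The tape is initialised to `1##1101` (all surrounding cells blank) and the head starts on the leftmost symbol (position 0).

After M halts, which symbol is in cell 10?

0

p0 | [1]##1101____   read 1 → write 1, move +1, go to p3
p3 | 1[#]#1101____   read # → write 1, move +1, go to p2
p2 | 11[#]1101____   read # → write 0, move +1, go to p1
p1 | 110[1]101____   read 1 → write _, move +1, go to p3
p3 | 110_[1]01____   read 1 → write 1, move -1, go to p0
p0 | 110[_]101____   read _ → write 0, move +1, go to p0
p0 | 1100[1]01____   read 1 → write 1, move +1, go to p3
p3 | 11001[0]1____   read 0 → write 1, move +1, go to p1
p1 | 110011[1]____   read 1 → write _, move +1, go to p3
p3 | 110011_[_]___   read _ → write 0, move +1, go to p4
p4 | 110011_0[_]__   read _ → write #, move -1, go to p0
p0 | 110011_[0]#__   read 0 → write #, move +1, go to p2
p2 | 110011_#[#]__   read # → write 0, move +1, go to p1
p1 | 110011_#0[_]_   read _ → write #, move +1, go to p2
p2 | 110011_#0#[_]   read _ → write 0, move -1, go to p4
p4 | 110011_#0[#]0   read # → write #, move -1, go to pH
pH | 110011_#[0]#0
Cell 10 holds 0 when M halts.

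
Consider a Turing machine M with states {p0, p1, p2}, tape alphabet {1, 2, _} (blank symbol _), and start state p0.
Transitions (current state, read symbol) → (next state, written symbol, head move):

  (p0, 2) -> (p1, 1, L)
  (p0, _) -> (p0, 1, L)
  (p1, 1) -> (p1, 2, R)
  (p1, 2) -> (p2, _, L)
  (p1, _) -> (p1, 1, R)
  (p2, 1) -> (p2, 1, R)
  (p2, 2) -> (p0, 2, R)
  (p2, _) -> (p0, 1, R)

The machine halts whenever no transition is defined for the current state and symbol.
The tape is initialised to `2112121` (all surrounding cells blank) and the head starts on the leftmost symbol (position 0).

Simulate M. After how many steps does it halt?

34

p0 | __[2]112121   read 2 → write 1, move L, go to p1
p1 | _[_]1112121   read _ → write 1, move R, go to p1
p1 | _1[1]112121   read 1 → write 2, move R, go to p1
p1 | _12[1]12121   read 1 → write 2, move R, go to p1
p1 | _122[1]2121   read 1 → write 2, move R, go to p1
p1 | _1222[2]121   read 2 → write _, move L, go to p2
p2 | _122[2]_121   read 2 → write 2, move R, go to p0
p0 | _1222[_]121   read _ → write 1, move L, go to p0
p0 | _122[2]1121   read 2 → write 1, move L, go to p1
p1 | _12[2]11121   read 2 → write _, move L, go to p2
p2 | _1[2]_11121   read 2 → write 2, move R, go to p0
p0 | _12[_]11121   read _ → write 1, move L, go to p0
p0 | _1[2]111121   read 2 → write 1, move L, go to p1
p1 | _[1]1111121   read 1 → write 2, move R, go to p1
p1 | _2[1]111121   read 1 → write 2, move R, go to p1
p1 | _22[1]11121   read 1 → write 2, move R, go to p1
p1 | _222[1]1121   read 1 → write 2, move R, go to p1
p1 | _2222[1]121   read 1 → write 2, move R, go to p1
p1 | _22222[1]21   read 1 → write 2, move R, go to p1
p1 | _222222[2]1   read 2 → write _, move L, go to p2
p2 | _22222[2]_1   read 2 → write 2, move R, go to p0
p0 | _222222[_]1   read _ → write 1, move L, go to p0
p0 | _22222[2]11   read 2 → write 1, move L, go to p1
p1 | _2222[2]111   read 2 → write _, move L, go to p2
p2 | _222[2]_111   read 2 → write 2, move R, go to p0
p0 | _2222[_]111   read _ → write 1, move L, go to p0
p0 | _222[2]1111   read 2 → write 1, move L, go to p1
p1 | _22[2]11111   read 2 → write _, move L, go to p2
p2 | _2[2]_11111   read 2 → write 2, move R, go to p0
p0 | _22[_]11111   read _ → write 1, move L, go to p0
p0 | _2[2]111111   read 2 → write 1, move L, go to p1
p1 | _[2]1111111   read 2 → write _, move L, go to p2
p2 | [_]_1111111   read _ → write 1, move R, go to p0
p0 | 1[_]1111111   read _ → write 1, move L, go to p0
p0 | [1]11111111
M halts after 34 transitions.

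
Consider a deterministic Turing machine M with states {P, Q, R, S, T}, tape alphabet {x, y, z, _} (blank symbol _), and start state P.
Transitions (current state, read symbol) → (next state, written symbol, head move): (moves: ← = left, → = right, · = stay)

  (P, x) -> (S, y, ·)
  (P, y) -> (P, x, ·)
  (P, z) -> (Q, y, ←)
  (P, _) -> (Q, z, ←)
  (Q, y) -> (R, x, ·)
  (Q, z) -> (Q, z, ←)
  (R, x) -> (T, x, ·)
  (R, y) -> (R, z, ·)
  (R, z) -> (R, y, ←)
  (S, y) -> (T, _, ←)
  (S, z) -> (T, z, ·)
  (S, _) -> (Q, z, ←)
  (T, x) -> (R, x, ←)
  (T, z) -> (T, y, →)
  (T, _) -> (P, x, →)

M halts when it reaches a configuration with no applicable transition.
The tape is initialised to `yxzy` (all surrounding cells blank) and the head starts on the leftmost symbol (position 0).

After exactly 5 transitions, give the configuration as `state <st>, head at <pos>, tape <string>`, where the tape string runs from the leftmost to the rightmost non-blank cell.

state Q, head at -1, tape xzxzy

P | _[y]xzy   read y → write x, move ·, go to P
P | _[x]xzy   read x → write y, move ·, go to S
S | _[y]xzy   read y → write _, move ←, go to T
T | [_]_xzy   read _ → write x, move →, go to P
P | x[_]xzy   read _ → write z, move ←, go to Q
Q | [x]zxzy
After 5 steps: state Q, head at -1, tape xzxzy.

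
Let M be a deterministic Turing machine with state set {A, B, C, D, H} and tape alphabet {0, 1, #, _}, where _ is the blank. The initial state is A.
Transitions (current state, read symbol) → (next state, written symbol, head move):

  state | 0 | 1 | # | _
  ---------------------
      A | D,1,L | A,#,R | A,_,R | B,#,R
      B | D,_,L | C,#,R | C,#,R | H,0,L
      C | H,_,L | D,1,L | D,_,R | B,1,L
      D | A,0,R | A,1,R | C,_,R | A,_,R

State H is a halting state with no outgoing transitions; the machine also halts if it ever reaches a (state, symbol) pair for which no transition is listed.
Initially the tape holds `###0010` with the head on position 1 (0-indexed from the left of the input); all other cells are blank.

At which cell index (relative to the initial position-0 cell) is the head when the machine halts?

7

state=A head=1 tape=#[#]#0010__   (A,#)→(A,_,R)
state=A head=2 tape=#_[#]0010__   (A,#)→(A,_,R)
state=A head=3 tape=#__[0]010__   (A,0)→(D,1,L)
state=D head=2 tape=#_[_]1010__   (D,_)→(A,_,R)
state=A head=3 tape=#__[1]010__   (A,1)→(A,#,R)
state=A head=4 tape=#__#[0]10__   (A,0)→(D,1,L)
state=D head=3 tape=#__[#]110__   (D,#)→(C,_,R)
state=C head=4 tape=#___[1]10__   (C,1)→(D,1,L)
state=D head=3 tape=#__[_]110__   (D,_)→(A,_,R)
state=A head=4 tape=#___[1]10__   (A,1)→(A,#,R)
state=A head=5 tape=#___#[1]0__   (A,1)→(A,#,R)
state=A head=6 tape=#___##[0]__   (A,0)→(D,1,L)
state=D head=5 tape=#___#[#]1__   (D,#)→(C,_,R)
state=C head=6 tape=#___#_[1]__   (C,1)→(D,1,L)
state=D head=5 tape=#___#[_]1__   (D,_)→(A,_,R)
state=A head=6 tape=#___#_[1]__   (A,1)→(A,#,R)
state=A head=7 tape=#___#_#[_]_   (A,_)→(B,#,R)
state=B head=8 tape=#___#_##[_]   (B,_)→(H,0,L)
state=H head=7 tape=#___#_#[#]0
At halt the head is at cell 7.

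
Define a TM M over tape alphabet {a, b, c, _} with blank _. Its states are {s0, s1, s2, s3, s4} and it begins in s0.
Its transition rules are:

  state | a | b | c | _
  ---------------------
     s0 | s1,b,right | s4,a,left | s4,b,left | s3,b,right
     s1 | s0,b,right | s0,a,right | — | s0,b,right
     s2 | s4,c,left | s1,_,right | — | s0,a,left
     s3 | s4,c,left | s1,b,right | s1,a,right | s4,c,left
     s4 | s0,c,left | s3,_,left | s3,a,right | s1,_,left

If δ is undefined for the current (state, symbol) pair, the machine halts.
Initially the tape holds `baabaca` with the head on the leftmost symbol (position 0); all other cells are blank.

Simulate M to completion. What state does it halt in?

s0 | __[b]aabaca   read b → write a, move left, go to s4
s4 | _[_]aaabaca   read _ → write _, move left, go to s1
s1 | [_]_aaabaca   read _ → write b, move right, go to s0
s0 | b[_]aaabaca   read _ → write b, move right, go to s3
s3 | bb[a]aabaca   read a → write c, move left, go to s4
s4 | b[b]caabaca   read b → write _, move left, go to s3
s3 | [b]_caabaca   read b → write b, move right, go to s1
s1 | b[_]caabaca   read _ → write b, move right, go to s0
s0 | bb[c]aabaca   read c → write b, move left, go to s4
s4 | b[b]baabaca   read b → write _, move left, go to s3
s3 | [b]_baabaca   read b → write b, move right, go to s1
s1 | b[_]baabaca   read _ → write b, move right, go to s0
s0 | bb[b]aabaca   read b → write a, move left, go to s4
s4 | b[b]aaabaca   read b → write _, move left, go to s3
s3 | [b]_aaabaca   read b → write b, move right, go to s1
s1 | b[_]aaabaca   read _ → write b, move right, go to s0
s0 | bb[a]aabaca   read a → write b, move right, go to s1
s1 | bbb[a]abaca   read a → write b, move right, go to s0
s0 | bbbb[a]baca   read a → write b, move right, go to s1
s1 | bbbbb[b]aca   read b → write a, move right, go to s0
s0 | bbbbba[a]ca   read a → write b, move right, go to s1
s1 | bbbbbab[c]a
No transition is defined for (s1, c); M halts in state s1.

s1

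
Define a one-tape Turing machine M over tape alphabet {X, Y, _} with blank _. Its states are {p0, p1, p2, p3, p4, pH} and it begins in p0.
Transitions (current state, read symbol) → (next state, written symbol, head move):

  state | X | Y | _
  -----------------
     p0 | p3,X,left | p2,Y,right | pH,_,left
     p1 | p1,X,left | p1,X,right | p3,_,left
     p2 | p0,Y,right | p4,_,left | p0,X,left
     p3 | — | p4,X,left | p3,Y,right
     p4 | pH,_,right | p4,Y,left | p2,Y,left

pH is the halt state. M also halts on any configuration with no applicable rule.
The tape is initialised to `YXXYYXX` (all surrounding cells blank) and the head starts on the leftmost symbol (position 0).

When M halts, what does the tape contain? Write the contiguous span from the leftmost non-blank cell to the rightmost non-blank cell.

state=p0 head=0 tape=____[Y]XXYYXX   (p0,Y)→(p2,Y,right)
state=p2 head=1 tape=____Y[X]XYYXX   (p2,X)→(p0,Y,right)
state=p0 head=2 tape=____YY[X]YYXX   (p0,X)→(p3,X,left)
state=p3 head=1 tape=____Y[Y]XYYXX   (p3,Y)→(p4,X,left)
state=p4 head=0 tape=____[Y]XXYYXX   (p4,Y)→(p4,Y,left)
state=p4 head=-1 tape=___[_]YXXYYXX   (p4,_)→(p2,Y,left)
state=p2 head=-2 tape=__[_]YYXXYYXX   (p2,_)→(p0,X,left)
state=p0 head=-3 tape=_[_]XYYXXYYXX   (p0,_)→(pH,_,left)
state=pH head=-4 tape=[_]_XYYXXYYXX
The non-blank tape span at halt is XYYXXYYXX.

XYYXXYYXX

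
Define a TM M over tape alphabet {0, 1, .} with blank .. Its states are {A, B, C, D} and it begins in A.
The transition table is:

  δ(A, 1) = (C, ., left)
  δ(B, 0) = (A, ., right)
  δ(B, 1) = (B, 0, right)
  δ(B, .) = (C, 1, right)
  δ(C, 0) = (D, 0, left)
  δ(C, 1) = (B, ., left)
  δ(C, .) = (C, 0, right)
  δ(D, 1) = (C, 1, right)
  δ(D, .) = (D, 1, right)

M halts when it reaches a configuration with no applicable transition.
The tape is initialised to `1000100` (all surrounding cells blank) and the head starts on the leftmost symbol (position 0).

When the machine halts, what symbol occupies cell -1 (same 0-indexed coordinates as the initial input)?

A | .[1]000100   read 1 → write ., move left, go to C
C | [.].000100   read . → write 0, move right, go to C
C | 0[.]000100   read . → write 0, move right, go to C
C | 00[0]00100   read 0 → write 0, move left, go to D
D | 0[0]000100
Cell -1 holds 0 when M halts.

0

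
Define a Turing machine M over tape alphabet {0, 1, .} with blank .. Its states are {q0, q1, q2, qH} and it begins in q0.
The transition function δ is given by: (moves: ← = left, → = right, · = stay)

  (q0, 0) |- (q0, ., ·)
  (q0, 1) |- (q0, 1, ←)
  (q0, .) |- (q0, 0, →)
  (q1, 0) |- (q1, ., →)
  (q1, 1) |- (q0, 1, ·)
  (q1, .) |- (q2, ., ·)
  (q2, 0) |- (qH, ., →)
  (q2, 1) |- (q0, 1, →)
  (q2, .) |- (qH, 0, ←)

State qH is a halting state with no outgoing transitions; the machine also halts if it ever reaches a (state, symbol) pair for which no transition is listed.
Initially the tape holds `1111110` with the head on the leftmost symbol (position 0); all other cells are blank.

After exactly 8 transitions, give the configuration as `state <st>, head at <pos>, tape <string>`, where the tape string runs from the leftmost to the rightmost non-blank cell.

q0 | .[1]111110   read 1 → write 1, move ←, go to q0
q0 | [.]1111110   read . → write 0, move →, go to q0
q0 | 0[1]111110   read 1 → write 1, move ←, go to q0
q0 | [0]1111110   read 0 → write ., move ·, go to q0
q0 | [.]1111110   read . → write 0, move →, go to q0
q0 | 0[1]111110   read 1 → write 1, move ←, go to q0
q0 | [0]1111110   read 0 → write ., move ·, go to q0
q0 | [.]1111110   read . → write 0, move →, go to q0
q0 | 0[1]111110
After 8 steps: state q0, head at 0, tape 01111110.

state q0, head at 0, tape 01111110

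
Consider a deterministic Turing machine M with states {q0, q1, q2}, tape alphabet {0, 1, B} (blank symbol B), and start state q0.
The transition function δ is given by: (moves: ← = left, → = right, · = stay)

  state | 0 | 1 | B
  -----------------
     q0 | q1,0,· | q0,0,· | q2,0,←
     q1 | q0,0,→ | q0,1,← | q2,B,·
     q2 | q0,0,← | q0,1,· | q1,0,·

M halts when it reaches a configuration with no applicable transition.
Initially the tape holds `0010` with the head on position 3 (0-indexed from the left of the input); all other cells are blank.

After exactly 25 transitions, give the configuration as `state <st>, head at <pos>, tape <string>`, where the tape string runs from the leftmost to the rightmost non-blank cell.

state=q0 head=3 tape=001[0]BBB   (q0,0)→(q1,0,·)
state=q1 head=3 tape=001[0]BBB   (q1,0)→(q0,0,→)
state=q0 head=4 tape=0010[B]BB   (q0,B)→(q2,0,←)
state=q2 head=3 tape=001[0]0BB   (q2,0)→(q0,0,←)
state=q0 head=2 tape=00[1]00BB   (q0,1)→(q0,0,·)
state=q0 head=2 tape=00[0]00BB   (q0,0)→(q1,0,·)
state=q1 head=2 tape=00[0]00BB   (q1,0)→(q0,0,→)
state=q0 head=3 tape=000[0]0BB   (q0,0)→(q1,0,·)
state=q1 head=3 tape=000[0]0BB   (q1,0)→(q0,0,→)
state=q0 head=4 tape=0000[0]BB   (q0,0)→(q1,0,·)
state=q1 head=4 tape=0000[0]BB   (q1,0)→(q0,0,→)
state=q0 head=5 tape=00000[B]B   (q0,B)→(q2,0,←)
state=q2 head=4 tape=0000[0]0B   (q2,0)→(q0,0,←)
state=q0 head=3 tape=000[0]00B   (q0,0)→(q1,0,·)
state=q1 head=3 tape=000[0]00B   (q1,0)→(q0,0,→)
state=q0 head=4 tape=0000[0]0B   (q0,0)→(q1,0,·)
state=q1 head=4 tape=0000[0]0B   (q1,0)→(q0,0,→)
state=q0 head=5 tape=00000[0]B   (q0,0)→(q1,0,·)
state=q1 head=5 tape=00000[0]B   (q1,0)→(q0,0,→)
state=q0 head=6 tape=000000[B]   (q0,B)→(q2,0,←)
state=q2 head=5 tape=00000[0]0   (q2,0)→(q0,0,←)
state=q0 head=4 tape=0000[0]00   (q0,0)→(q1,0,·)
state=q1 head=4 tape=0000[0]00   (q1,0)→(q0,0,→)
state=q0 head=5 tape=00000[0]0   (q0,0)→(q1,0,·)
state=q1 head=5 tape=00000[0]0   (q1,0)→(q0,0,→)
state=q0 head=6 tape=000000[0]
After 25 steps: state q0, head at 6, tape 0000000.

state q0, head at 6, tape 0000000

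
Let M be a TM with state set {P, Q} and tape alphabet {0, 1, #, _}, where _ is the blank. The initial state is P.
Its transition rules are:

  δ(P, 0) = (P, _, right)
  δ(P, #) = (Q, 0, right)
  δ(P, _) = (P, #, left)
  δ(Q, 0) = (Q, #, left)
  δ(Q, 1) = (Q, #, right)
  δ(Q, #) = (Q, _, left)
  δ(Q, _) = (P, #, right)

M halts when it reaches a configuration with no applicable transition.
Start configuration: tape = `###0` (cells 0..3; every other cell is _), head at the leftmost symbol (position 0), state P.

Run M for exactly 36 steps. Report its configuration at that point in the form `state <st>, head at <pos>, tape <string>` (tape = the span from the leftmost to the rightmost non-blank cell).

state P, head at -4, tape ##_#_#_#

state=P head=0 tape=_____[#]##0   (P,#)→(Q,0,right)
state=Q head=1 tape=_____0[#]#0   (Q,#)→(Q,_,left)
state=Q head=0 tape=_____[0]_#0   (Q,0)→(Q,#,left)
state=Q head=-1 tape=____[_]#_#0   (Q,_)→(P,#,right)
state=P head=0 tape=____#[#]_#0   (P,#)→(Q,0,right)
state=Q head=1 tape=____#0[_]#0   (Q,_)→(P,#,right)
state=P head=2 tape=____#0#[#]0   (P,#)→(Q,0,right)
state=Q head=3 tape=____#0#0[0]   (Q,0)→(Q,#,left)
state=Q head=2 tape=____#0#[0]#   (Q,0)→(Q,#,left)
state=Q head=1 tape=____#0[#]##   (Q,#)→(Q,_,left)
state=Q head=0 tape=____#[0]_##   (Q,0)→(Q,#,left)
state=Q head=-1 tape=____[#]#_##   (Q,#)→(Q,_,left)
state=Q head=-2 tape=___[_]_#_##   (Q,_)→(P,#,right)
state=P head=-1 tape=___#[_]#_##   (P,_)→(P,#,left)
state=P head=-2 tape=___[#]##_##   (P,#)→(Q,0,right)
state=Q head=-1 tape=___0[#]#_##   (Q,#)→(Q,_,left)
state=Q head=-2 tape=___[0]_#_##   (Q,0)→(Q,#,left)
state=Q head=-3 tape=__[_]#_#_##   (Q,_)→(P,#,right)
state=P head=-2 tape=__#[#]_#_##   (P,#)→(Q,0,right)
state=Q head=-1 tape=__#0[_]#_##   (Q,_)→(P,#,right)
state=P head=0 tape=__#0#[#]_##   (P,#)→(Q,0,right)
state=Q head=1 tape=__#0#0[_]##   (Q,_)→(P,#,right)
state=P head=2 tape=__#0#0#[#]#   (P,#)→(Q,0,right)
state=Q head=3 tape=__#0#0#0[#]   (Q,#)→(Q,_,left)
state=Q head=2 tape=__#0#0#[0]_   (Q,0)→(Q,#,left)
state=Q head=1 tape=__#0#0[#]#_   (Q,#)→(Q,_,left)
state=Q head=0 tape=__#0#[0]_#_   (Q,0)→(Q,#,left)
state=Q head=-1 tape=__#0[#]#_#_   (Q,#)→(Q,_,left)
state=Q head=-2 tape=__#[0]_#_#_   (Q,0)→(Q,#,left)
state=Q head=-3 tape=__[#]#_#_#_   (Q,#)→(Q,_,left)
state=Q head=-4 tape=_[_]_#_#_#_   (Q,_)→(P,#,right)
state=P head=-3 tape=_#[_]#_#_#_   (P,_)→(P,#,left)
state=P head=-4 tape=_[#]##_#_#_   (P,#)→(Q,0,right)
state=Q head=-3 tape=_0[#]#_#_#_   (Q,#)→(Q,_,left)
state=Q head=-4 tape=_[0]_#_#_#_   (Q,0)→(Q,#,left)
state=Q head=-5 tape=[_]#_#_#_#_   (Q,_)→(P,#,right)
state=P head=-4 tape=#[#]_#_#_#_
After 36 steps: state P, head at -4, tape ##_#_#_#.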